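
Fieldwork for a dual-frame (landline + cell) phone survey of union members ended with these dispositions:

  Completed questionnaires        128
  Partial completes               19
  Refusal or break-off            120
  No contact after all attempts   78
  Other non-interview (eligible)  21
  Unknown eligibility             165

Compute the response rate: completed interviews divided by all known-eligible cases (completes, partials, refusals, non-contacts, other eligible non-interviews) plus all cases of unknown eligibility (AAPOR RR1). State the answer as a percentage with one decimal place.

24.1%

Numerator = 128
Base = 128 + 19 + 120 + 78 + 21 + 165 = 531
RR1 = 128 / 531 = 0.2411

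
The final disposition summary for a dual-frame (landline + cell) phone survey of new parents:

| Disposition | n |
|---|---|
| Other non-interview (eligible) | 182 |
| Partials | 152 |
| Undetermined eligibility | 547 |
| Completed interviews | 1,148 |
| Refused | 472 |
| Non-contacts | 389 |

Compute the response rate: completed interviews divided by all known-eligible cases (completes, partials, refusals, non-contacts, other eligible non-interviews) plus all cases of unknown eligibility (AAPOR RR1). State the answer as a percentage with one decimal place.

Numerator = 1148
Denom = 1148 + 152 + 472 + 389 + 182 + 547 = 2890
RR1 = 1148 / 2890 = 0.3972

39.7%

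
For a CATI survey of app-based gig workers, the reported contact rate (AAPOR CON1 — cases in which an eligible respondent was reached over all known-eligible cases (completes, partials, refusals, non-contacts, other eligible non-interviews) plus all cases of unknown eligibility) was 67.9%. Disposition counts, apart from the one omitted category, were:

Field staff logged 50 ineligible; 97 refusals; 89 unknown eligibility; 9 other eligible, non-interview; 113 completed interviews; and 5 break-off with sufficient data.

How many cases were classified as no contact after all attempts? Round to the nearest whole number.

Top → 113 + 5 + 97 + 9 = 224
CON1 = 224 / D = 0.679
D = 224 / 0.679 = 329.9
Rest of base = 313
no contact after all attempts = 329.9 − 313 ≈ 17

17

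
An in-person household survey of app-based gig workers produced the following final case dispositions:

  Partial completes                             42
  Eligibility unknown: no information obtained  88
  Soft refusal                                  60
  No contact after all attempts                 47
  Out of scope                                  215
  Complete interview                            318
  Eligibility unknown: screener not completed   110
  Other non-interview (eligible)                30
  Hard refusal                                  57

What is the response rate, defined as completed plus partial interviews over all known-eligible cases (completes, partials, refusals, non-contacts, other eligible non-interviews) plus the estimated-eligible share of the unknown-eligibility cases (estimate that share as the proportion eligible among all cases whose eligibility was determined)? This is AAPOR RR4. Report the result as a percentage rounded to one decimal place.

Refused = 57 + 60 = 117
Eligibility not determined = 110 + 88 = 198
Top → 318 + 42 = 360
Eligible (known) → 318 + 42 + 117 + 47 + 30 = 554
e = 554 / (554 + 215) = 554 / 769 = 0.7204
Estimated eligible among unknowns → 0.7204 × 198 = 142.64
Base → 554 + 142.64 = 696.64
RR4 = 360 / 696.64 = 0.5168

51.7%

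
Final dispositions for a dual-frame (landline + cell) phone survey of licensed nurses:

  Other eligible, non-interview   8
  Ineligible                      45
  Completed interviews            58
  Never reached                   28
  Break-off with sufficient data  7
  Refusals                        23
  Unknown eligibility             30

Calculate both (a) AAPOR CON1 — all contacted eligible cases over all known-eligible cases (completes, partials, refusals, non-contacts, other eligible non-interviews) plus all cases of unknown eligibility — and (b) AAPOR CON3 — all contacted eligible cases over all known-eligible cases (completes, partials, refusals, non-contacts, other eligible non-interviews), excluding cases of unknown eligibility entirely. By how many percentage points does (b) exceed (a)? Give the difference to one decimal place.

Num = 58 + 7 + 23 + 8 = 96
Denominator = 58 + 7 + 23 + 28 + 8 + 30 = 154
CON1 = 96 / 154 = 0.6234
Denominator = 58 + 7 + 23 + 28 + 8 = 124
CON3 = 96 / 124 = 0.7742
Difference = 77.42 − 62.34 = 15.08 percentage points

15.1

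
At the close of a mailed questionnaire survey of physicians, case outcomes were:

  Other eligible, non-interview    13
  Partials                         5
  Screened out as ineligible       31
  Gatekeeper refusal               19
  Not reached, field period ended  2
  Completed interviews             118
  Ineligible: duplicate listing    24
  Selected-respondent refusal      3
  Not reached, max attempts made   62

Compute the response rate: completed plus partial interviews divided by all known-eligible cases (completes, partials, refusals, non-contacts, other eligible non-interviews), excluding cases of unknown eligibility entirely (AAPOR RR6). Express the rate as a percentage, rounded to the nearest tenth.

55.4%

Refusal or break-off = 19 + 3 = 22
Never reached = 2 + 62 = 64
Screened out, ineligible = 31 + 24 = 55
Numerator → 118 + 5 = 123
Denom → 118 + 5 + 22 + 64 + 13 = 222
RR6 = 123 / 222 = 0.5541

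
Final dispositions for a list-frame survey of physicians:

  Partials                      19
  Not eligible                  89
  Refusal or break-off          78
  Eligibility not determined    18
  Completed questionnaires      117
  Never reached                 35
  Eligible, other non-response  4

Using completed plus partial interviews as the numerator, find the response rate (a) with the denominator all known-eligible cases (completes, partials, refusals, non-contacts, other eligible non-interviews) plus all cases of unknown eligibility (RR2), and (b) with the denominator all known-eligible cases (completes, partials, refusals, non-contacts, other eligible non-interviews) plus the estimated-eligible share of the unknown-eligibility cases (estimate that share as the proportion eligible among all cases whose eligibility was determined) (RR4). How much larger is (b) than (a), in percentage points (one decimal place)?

0.9

Top: 117 + 19 = 136
Base: 117 + 19 + 78 + 35 + 4 + 18 = 271
RR2 = 136 / 271 = 0.5018
Determined eligible: 117 + 19 + 78 + 35 + 4 = 253
e = 253 / (253 + 89) = 253 / 342 = 0.7398
Estimated eligible among unknowns: 0.7398 × 18 = 13.32
Base: 253 + 13.32 = 266.32
RR4 = 136 / 266.32 = 0.5107
Difference = 51.07 − 50.18 = 0.89 percentage points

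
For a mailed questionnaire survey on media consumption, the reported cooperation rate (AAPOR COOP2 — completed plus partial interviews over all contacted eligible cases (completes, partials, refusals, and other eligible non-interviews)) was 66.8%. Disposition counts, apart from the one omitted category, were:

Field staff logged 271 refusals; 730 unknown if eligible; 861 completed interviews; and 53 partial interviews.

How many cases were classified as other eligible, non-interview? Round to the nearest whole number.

183

Top = 861 + 53 = 914
COOP2 = 914 / D = 0.668
D = 914 / 0.668 = 1368.3
Other denominator terms total 1185
other eligible, non-interview = 1368.3 − 1185 ≈ 183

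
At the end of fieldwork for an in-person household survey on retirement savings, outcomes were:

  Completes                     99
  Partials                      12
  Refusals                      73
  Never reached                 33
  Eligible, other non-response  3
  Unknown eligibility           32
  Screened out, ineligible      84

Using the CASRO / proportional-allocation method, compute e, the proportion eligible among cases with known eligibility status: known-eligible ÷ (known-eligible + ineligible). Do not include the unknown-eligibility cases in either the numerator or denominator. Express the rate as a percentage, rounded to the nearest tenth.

72.4%

Determined eligible = 99 + 12 + 73 + 33 + 3 = 220
e = 220 / (220 + 84) = 220 / 304 = 0.7237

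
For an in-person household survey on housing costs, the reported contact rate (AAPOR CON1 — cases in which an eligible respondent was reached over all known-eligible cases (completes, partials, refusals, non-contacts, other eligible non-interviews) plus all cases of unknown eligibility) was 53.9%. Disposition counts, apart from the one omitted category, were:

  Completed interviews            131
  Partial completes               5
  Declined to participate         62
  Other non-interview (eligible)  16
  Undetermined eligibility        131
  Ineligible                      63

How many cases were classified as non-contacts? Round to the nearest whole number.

52

Num: 131 + 5 + 62 + 16 = 214
CON1 = 214 / D = 0.539
D = 214 / 0.539 = 397.0
Remaining denominator categories sum to 345
non-contacts = 397.0 − 345 ≈ 52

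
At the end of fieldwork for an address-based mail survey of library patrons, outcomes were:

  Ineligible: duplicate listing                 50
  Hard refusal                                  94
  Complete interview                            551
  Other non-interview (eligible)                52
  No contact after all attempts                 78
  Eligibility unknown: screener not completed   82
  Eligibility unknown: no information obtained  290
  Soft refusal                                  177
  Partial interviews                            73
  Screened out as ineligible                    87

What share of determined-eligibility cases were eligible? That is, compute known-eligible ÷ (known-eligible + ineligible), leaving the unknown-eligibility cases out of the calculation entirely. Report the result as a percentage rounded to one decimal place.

Declined to participate = 94 + 177 = 271
Unknown eligibility = 82 + 290 = 372
Out of scope = 87 + 50 = 137
Eligible (known): 551 + 73 + 271 + 78 + 52 = 1025
e = 1025 / (1025 + 137) = 1025 / 1162 = 0.8821

88.2%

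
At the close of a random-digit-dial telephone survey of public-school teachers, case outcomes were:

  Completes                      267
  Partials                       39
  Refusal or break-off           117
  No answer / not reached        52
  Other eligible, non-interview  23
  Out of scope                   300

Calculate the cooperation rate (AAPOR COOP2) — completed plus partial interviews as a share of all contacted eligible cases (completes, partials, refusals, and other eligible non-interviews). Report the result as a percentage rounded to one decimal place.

68.6%

Top = 267 + 39 = 306
Denominator = 267 + 39 + 117 + 23 = 446
COOP2 = 306 / 446 = 0.6861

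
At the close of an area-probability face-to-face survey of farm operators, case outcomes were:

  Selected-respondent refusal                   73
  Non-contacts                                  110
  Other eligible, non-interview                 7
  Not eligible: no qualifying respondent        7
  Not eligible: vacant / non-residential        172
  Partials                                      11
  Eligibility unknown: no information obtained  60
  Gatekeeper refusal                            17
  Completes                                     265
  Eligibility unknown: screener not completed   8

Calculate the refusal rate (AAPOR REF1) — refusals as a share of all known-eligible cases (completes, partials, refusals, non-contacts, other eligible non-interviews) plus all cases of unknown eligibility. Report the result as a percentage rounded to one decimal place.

Refusal or break-off = 17 + 73 = 90
Unknown eligibility = 8 + 60 = 68
Out of scope = 7 + 172 = 179
Num = 90
Denominator = 265 + 11 + 90 + 110 + 7 + 68 = 551
REF1 = 90 / 551 = 0.1633

16.3%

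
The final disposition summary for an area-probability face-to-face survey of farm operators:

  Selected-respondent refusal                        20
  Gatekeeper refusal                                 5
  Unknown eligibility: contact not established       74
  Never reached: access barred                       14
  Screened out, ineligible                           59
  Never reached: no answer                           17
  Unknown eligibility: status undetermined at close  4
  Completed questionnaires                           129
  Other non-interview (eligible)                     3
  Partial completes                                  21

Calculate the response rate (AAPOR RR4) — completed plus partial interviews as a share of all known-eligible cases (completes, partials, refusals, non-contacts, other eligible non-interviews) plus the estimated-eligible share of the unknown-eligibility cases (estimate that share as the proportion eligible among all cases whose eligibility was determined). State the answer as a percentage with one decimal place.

Refusal or break-off = 5 + 20 = 25
Non-contacts = 17 + 14 = 31
Eligibility not determined = 74 + 4 = 78
Num: 129 + 21 = 150
Known eligible: 129 + 21 + 25 + 31 + 3 = 209
e = 209 / (209 + 59) = 209 / 268 = 0.7799
Eligible share of unknowns: 0.7799 × 78 = 60.83
Base: 209 + 60.83 = 269.83
RR4 = 150 / 269.83 = 0.5559

55.6%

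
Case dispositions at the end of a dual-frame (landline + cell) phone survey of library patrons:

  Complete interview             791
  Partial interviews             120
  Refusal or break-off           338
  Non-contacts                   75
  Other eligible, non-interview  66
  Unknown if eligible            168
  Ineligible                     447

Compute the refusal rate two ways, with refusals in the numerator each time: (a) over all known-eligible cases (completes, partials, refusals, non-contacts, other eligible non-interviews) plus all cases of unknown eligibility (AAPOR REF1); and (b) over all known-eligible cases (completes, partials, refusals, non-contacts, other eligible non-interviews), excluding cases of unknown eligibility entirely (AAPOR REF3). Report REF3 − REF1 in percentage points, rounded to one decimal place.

2.6

Numerator → 338
Denominator → 791 + 120 + 338 + 75 + 66 + 168 = 1558
REF1 = 338 / 1558 = 0.2169
Denominator → 791 + 120 + 338 + 75 + 66 = 1390
REF3 = 338 / 1390 = 0.2432
Difference = 24.32 − 21.69 = 2.63 percentage points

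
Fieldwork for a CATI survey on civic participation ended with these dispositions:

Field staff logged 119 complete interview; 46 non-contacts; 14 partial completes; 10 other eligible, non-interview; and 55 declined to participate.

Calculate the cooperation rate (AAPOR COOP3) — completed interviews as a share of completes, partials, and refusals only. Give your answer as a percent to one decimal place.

63.3%

Numerator → 119
Denominator → 119 + 14 + 55 = 188
COOP3 = 119 / 188 = 0.6330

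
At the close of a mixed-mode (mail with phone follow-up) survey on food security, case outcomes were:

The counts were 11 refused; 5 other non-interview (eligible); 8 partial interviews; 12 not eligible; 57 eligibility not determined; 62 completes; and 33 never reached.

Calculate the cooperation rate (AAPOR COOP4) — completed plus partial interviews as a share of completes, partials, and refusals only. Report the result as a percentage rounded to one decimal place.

86.4%

Numerator → 62 + 8 = 70
Base → 62 + 8 + 11 = 81
COOP4 = 70 / 81 = 0.8642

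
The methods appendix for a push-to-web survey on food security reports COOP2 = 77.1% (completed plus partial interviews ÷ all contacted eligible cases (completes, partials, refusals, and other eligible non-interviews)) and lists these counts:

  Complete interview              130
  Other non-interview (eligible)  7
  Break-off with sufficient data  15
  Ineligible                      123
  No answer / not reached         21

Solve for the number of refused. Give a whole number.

36

Num = 130 + 15 = 145
COOP2 = 145 / D = 0.771
D = 145 / 0.771 = 188.1
Rest of base = 152
refused = 188.1 − 152 ≈ 36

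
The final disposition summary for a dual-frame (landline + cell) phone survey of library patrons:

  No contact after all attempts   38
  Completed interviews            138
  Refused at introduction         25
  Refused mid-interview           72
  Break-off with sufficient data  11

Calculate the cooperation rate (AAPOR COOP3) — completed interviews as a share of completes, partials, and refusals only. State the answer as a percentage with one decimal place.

56.1%

Refusal or break-off = 25 + 72 = 97
Numerator → 138
Denom → 138 + 11 + 97 = 246
COOP3 = 138 / 246 = 0.5610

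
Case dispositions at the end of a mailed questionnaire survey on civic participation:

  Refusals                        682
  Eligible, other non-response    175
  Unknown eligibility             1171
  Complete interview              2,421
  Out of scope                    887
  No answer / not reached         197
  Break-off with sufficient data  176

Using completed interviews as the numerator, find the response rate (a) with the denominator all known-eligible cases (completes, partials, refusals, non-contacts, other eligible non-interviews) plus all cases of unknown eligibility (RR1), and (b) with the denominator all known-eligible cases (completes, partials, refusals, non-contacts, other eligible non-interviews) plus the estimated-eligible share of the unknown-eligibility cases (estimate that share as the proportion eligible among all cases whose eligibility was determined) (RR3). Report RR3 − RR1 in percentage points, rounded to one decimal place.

Num → 2421
Base → 2421 + 176 + 682 + 197 + 175 + 1171 = 4822
RR1 = 2421 / 4822 = 0.5021
Eligible (known) → 2421 + 176 + 682 + 197 + 175 = 3651
e = 3651 / (3651 + 887) = 3651 / 4538 = 0.8045
Eligible share of unknowns → 0.8045 × 1171 = 942.07
Base → 3651 + 942.07 = 4593.07
RR3 = 2421 / 4593.07 = 0.5271
Difference = 52.71 − 50.21 = 2.50 percentage points

2.5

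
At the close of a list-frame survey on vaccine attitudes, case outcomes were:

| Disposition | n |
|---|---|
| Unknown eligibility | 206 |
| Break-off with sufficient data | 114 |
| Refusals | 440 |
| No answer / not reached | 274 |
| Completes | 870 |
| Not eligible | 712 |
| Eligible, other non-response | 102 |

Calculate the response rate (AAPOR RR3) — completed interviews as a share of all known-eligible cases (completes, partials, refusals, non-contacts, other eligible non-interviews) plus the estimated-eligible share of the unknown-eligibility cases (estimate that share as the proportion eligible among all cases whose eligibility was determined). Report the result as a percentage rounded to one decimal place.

Top = 870
Known eligible = 870 + 114 + 440 + 274 + 102 = 1800
e = 1800 / (1800 + 712) = 1800 / 2512 = 0.7166
Eligible share of unknowns = 0.7166 × 206 = 147.62
Denom = 1800 + 147.62 = 1947.62
RR3 = 870 / 1947.62 = 0.4467

44.7%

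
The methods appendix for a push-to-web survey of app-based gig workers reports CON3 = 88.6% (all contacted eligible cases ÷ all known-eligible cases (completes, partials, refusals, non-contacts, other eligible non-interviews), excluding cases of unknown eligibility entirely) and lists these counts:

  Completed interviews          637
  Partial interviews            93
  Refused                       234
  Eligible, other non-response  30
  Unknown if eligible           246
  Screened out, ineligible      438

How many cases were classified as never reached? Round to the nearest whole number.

128

Num: 637 + 93 + 234 + 30 = 994
CON3 = 994 / D = 0.886
D = 994 / 0.886 = 1121.9
Remaining denominator categories sum to 994
never reached = 1121.9 − 994 ≈ 128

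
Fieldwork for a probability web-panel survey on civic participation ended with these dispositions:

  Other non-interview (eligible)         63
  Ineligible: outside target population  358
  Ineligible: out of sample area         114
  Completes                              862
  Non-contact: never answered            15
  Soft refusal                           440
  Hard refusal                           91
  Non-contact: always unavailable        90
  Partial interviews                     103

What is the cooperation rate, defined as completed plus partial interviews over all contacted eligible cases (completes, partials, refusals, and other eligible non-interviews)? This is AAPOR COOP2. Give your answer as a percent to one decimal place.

61.9%

Declined to participate = 91 + 440 = 531
Never reached = 15 + 90 = 105
Out of scope = 358 + 114 = 472
Numerator → 862 + 103 = 965
Denominator → 862 + 103 + 531 + 63 = 1559
COOP2 = 965 / 1559 = 0.6190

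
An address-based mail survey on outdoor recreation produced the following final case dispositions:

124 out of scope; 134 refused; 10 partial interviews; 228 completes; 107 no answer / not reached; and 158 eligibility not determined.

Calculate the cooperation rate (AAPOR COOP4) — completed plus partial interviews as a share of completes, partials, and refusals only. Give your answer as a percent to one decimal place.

Top = 228 + 10 = 238
Denominator = 228 + 10 + 134 = 372
COOP4 = 238 / 372 = 0.6398

64.0%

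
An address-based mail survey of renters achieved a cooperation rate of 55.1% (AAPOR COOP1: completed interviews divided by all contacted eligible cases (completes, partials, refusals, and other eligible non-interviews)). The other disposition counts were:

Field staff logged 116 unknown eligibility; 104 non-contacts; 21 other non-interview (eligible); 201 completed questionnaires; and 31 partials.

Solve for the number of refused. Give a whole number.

112

COOP1 = 201 / D = 0.551
D = 201 / 0.551 = 364.8
Rest of base = 253
refused = 364.8 − 253 ≈ 112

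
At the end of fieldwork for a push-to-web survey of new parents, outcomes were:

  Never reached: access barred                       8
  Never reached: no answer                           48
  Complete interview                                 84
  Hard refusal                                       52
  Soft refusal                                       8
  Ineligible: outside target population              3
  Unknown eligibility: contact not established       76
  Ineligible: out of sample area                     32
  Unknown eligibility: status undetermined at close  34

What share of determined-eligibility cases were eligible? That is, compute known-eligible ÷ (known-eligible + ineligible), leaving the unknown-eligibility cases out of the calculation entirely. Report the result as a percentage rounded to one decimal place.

Refusals = 52 + 8 = 60
No contact after all attempts = 48 + 8 = 56
Unknown if eligible = 76 + 34 = 110
Out of scope = 3 + 32 = 35
Eligible (known): 84 + 60 + 56 = 200
e = 200 / (200 + 35) = 200 / 235 = 0.8511

85.1%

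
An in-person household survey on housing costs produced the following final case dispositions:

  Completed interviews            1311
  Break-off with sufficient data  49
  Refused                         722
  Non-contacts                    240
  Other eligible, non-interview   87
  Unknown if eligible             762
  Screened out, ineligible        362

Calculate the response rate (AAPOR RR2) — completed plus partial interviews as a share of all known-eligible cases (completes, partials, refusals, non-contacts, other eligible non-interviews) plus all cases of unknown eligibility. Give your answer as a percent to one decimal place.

42.9%

Top = 1311 + 49 = 1360
Denom = 1311 + 49 + 722 + 240 + 87 + 762 = 3171
RR2 = 1360 / 3171 = 0.4289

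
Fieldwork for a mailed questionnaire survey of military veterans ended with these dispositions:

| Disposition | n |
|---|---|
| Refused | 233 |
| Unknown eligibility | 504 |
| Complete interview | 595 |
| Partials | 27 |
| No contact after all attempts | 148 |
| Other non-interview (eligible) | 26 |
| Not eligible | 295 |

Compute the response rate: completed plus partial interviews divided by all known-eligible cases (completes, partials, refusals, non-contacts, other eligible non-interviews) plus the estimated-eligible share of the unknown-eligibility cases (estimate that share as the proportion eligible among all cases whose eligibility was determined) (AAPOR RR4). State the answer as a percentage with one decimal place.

Num → 595 + 27 = 622
Eligible (known) → 595 + 27 + 233 + 148 + 26 = 1029
e = 1029 / (1029 + 295) = 1029 / 1324 = 0.7772
Eligible share of unknowns → 0.7772 × 504 = 391.71
Base → 1029 + 391.71 = 1420.71
RR4 = 622 / 1420.71 = 0.4378

43.8%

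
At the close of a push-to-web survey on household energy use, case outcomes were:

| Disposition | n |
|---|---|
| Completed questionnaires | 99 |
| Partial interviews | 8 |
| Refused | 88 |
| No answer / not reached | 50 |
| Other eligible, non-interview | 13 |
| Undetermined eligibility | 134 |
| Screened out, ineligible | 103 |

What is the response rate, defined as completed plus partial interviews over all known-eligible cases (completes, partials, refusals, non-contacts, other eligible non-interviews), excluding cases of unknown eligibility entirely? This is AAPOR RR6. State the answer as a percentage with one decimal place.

Num → 99 + 8 = 107
Denom → 99 + 8 + 88 + 50 + 13 = 258
RR6 = 107 / 258 = 0.4147

41.5%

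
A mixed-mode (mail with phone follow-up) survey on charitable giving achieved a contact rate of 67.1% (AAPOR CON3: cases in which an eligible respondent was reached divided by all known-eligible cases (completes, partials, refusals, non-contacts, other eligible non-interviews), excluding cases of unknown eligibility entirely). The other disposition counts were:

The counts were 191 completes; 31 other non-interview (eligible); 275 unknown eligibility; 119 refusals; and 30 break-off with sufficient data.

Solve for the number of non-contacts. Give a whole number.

182

Numerator: 191 + 30 + 119 + 31 = 371
CON3 = 371 / D = 0.671
D = 371 / 0.671 = 552.9
Other denominator terms total 371
non-contacts = 552.9 − 371 ≈ 182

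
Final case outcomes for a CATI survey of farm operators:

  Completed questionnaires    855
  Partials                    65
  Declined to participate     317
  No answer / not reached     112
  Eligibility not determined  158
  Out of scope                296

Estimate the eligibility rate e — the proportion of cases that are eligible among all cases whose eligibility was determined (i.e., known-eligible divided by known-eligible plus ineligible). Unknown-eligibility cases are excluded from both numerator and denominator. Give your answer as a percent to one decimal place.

Known eligible: 855 + 65 + 317 + 112 = 1349
e = 1349 / (1349 + 296) = 1349 / 1645 = 0.8201

82.0%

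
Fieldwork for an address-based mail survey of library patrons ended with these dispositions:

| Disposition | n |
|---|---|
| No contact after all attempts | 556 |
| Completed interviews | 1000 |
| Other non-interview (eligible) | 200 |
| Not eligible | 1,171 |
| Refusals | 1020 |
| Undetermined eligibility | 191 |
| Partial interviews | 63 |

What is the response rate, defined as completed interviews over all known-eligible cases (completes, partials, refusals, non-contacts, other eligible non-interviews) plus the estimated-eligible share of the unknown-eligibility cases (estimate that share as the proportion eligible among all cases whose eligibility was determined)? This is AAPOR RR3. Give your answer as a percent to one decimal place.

33.6%

Numerator = 1000
Known eligible = 1000 + 63 + 1020 + 556 + 200 = 2839
e = 2839 / (2839 + 1171) = 2839 / 4010 = 0.7080
Estimated eligible among unknowns = 0.7080 × 191 = 135.23
Denom = 2839 + 135.23 = 2974.23
RR3 = 1000 / 2974.23 = 0.3362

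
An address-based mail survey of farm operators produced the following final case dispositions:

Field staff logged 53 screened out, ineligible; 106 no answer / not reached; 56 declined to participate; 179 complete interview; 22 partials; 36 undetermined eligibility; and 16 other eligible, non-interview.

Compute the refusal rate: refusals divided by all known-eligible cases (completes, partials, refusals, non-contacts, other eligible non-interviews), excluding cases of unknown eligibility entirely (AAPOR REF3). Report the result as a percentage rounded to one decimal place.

Num: 56
Denominator: 179 + 22 + 56 + 106 + 16 = 379
REF3 = 56 / 379 = 0.1478

14.8%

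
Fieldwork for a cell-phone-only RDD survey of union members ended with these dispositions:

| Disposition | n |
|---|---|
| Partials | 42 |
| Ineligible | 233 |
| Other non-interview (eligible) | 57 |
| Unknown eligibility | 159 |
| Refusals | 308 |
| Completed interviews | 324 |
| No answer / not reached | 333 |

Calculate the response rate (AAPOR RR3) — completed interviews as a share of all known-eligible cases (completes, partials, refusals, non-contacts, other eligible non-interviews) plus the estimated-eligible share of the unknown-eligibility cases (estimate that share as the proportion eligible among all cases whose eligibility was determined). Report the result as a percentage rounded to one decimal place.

27.1%

Num → 324
Determined eligible → 324 + 42 + 308 + 333 + 57 = 1064
e = 1064 / (1064 + 233) = 1064 / 1297 = 0.8204
Estimated eligible among unknowns → 0.8204 × 159 = 130.44
Denom → 1064 + 130.44 = 1194.44
RR3 = 324 / 1194.44 = 0.2713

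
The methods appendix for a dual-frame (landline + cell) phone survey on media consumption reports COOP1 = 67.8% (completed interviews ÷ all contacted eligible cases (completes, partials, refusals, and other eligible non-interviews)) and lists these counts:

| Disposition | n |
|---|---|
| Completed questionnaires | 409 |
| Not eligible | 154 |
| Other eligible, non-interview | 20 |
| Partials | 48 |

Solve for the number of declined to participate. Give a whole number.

COOP1 = 409 / D = 0.678
D = 409 / 0.678 = 603.2
Remaining denominator categories sum to 477
declined to participate = 603.2 − 477 ≈ 126

126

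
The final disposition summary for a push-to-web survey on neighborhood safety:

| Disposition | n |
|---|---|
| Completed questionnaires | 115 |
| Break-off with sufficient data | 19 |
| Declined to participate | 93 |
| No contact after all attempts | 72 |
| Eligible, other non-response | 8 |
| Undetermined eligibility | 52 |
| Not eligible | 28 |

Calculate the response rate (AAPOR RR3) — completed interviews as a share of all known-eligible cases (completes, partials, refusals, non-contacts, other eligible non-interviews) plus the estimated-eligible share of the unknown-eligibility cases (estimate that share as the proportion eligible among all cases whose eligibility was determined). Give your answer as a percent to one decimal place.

32.4%

Num: 115
Known eligible: 115 + 19 + 93 + 72 + 8 = 307
e = 307 / (307 + 28) = 307 / 335 = 0.9164
Estimated eligible among unknowns: 0.9164 × 52 = 47.65
Denominator: 307 + 47.65 = 354.65
RR3 = 115 / 354.65 = 0.3243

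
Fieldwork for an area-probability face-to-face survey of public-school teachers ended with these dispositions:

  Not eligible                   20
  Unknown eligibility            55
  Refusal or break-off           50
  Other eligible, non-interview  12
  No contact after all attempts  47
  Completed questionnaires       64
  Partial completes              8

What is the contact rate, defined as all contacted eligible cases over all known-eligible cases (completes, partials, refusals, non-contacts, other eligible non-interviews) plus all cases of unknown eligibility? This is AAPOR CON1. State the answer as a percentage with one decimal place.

56.8%

Num → 64 + 8 + 50 + 12 = 134
Base → 64 + 8 + 50 + 47 + 12 + 55 = 236
CON1 = 134 / 236 = 0.5678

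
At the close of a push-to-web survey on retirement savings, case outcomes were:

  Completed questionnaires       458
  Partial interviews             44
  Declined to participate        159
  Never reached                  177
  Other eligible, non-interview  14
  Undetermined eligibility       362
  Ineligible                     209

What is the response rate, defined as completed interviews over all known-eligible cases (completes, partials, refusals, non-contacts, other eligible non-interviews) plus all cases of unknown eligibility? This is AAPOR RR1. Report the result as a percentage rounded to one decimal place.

Top = 458
Denom = 458 + 44 + 159 + 177 + 14 + 362 = 1214
RR1 = 458 / 1214 = 0.3773

37.7%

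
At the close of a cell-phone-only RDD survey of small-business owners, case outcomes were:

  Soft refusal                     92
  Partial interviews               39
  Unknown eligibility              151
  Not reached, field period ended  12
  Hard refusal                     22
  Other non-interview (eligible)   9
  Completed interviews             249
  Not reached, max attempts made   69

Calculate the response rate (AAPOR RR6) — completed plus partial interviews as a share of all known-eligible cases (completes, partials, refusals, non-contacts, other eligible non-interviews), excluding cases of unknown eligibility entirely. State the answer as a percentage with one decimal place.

58.5%

Refusal or break-off = 22 + 92 = 114
Non-contacts = 12 + 69 = 81
Num = 249 + 39 = 288
Denominator = 249 + 39 + 114 + 81 + 9 = 492
RR6 = 288 / 492 = 0.5854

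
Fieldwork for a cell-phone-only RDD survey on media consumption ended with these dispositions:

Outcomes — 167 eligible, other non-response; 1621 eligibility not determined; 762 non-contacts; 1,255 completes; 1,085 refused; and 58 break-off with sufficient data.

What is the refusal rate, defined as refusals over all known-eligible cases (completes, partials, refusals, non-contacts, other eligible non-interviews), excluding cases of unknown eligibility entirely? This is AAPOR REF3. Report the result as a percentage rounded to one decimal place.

32.6%

Numerator = 1085
Base = 1255 + 58 + 1085 + 762 + 167 = 3327
REF3 = 1085 / 3327 = 0.3261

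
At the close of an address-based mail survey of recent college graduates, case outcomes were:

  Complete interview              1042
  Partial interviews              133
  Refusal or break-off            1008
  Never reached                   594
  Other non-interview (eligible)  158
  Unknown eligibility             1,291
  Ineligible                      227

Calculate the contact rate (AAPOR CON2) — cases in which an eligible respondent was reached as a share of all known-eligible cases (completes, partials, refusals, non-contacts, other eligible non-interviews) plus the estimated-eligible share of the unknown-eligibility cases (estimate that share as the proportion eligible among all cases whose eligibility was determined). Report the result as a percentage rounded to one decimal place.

56.6%

Numerator = 1042 + 133 + 1008 + 158 = 2341
Known eligible = 1042 + 133 + 1008 + 594 + 158 = 2935
e = 2935 / (2935 + 227) = 2935 / 3162 = 0.9282
Estimated eligible among unknowns = 0.9282 × 1291 = 1198.31
Denom = 2935 + 1198.31 = 4133.31
CON2 = 2341 / 4133.31 = 0.5664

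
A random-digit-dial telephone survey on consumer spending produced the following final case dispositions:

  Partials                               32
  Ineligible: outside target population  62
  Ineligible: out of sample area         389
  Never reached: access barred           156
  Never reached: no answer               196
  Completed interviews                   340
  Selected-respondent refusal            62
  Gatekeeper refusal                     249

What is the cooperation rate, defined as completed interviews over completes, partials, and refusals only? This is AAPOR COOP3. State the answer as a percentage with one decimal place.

49.8%

Declined to participate = 249 + 62 = 311
Never reached = 196 + 156 = 352
Screened out, ineligible = 62 + 389 = 451
Numerator → 340
Base → 340 + 32 + 311 = 683
COOP3 = 340 / 683 = 0.4978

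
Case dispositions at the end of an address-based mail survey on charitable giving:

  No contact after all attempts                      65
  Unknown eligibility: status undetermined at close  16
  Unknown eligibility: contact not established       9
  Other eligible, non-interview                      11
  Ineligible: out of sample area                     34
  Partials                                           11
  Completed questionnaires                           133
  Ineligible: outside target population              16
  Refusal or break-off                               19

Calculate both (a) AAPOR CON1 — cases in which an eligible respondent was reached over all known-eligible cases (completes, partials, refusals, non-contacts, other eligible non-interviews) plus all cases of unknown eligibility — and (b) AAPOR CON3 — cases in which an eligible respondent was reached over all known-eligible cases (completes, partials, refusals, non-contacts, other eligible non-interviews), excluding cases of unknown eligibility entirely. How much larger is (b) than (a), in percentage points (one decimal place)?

6.9

Undetermined eligibility = 9 + 16 = 25
Ineligible = 16 + 34 = 50
Top → 133 + 11 + 19 + 11 = 174
Base → 133 + 11 + 19 + 65 + 11 + 25 = 264
CON1 = 174 / 264 = 0.6591
Base → 133 + 11 + 19 + 65 + 11 = 239
CON3 = 174 / 239 = 0.7280
Difference = 72.80 − 65.91 = 6.89 percentage points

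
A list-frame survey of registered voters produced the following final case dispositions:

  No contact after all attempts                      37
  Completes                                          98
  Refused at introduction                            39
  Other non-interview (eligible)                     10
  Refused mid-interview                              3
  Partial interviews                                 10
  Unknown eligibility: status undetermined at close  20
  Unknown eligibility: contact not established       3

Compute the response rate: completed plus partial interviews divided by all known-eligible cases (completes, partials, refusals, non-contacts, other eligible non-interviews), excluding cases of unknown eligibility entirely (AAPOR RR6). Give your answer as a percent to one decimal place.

54.8%

Declined to participate = 39 + 3 = 42
Eligibility not determined = 3 + 20 = 23
Num → 98 + 10 = 108
Denom → 98 + 10 + 42 + 37 + 10 = 197
RR6 = 108 / 197 = 0.5482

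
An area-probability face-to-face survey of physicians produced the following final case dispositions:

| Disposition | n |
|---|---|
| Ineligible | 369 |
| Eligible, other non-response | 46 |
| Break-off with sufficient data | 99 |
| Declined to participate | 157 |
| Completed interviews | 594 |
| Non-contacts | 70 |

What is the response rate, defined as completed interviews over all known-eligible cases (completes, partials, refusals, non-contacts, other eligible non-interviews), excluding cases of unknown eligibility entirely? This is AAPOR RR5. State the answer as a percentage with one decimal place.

61.5%

Numerator → 594
Denominator → 594 + 99 + 157 + 70 + 46 = 966
RR5 = 594 / 966 = 0.6149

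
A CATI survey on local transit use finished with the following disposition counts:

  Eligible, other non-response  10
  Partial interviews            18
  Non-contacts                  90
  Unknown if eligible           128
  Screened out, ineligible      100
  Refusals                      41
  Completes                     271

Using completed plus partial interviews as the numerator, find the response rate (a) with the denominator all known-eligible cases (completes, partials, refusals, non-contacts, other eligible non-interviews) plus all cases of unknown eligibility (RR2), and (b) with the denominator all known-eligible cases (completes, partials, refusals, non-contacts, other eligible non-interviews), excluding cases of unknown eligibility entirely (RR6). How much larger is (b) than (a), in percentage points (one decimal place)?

Numerator → 271 + 18 = 289
Base → 271 + 18 + 41 + 90 + 10 + 128 = 558
RR2 = 289 / 558 = 0.5179
Base → 271 + 18 + 41 + 90 + 10 = 430
RR6 = 289 / 430 = 0.6721
Difference = 67.21 − 51.79 = 15.42 percentage points

15.4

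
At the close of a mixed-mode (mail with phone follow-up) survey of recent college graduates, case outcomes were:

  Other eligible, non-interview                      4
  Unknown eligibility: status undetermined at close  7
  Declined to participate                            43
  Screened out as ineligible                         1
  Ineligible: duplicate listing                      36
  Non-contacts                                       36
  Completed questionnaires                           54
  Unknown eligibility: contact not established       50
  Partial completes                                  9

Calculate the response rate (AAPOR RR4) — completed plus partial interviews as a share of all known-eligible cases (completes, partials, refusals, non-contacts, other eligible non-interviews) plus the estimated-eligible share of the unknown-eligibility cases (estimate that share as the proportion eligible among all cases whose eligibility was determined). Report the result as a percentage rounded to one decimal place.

Undetermined eligibility = 50 + 7 = 57
Out of scope = 1 + 36 = 37
Top → 54 + 9 = 63
Known eligible → 54 + 9 + 43 + 36 + 4 = 146
e = 146 / (146 + 37) = 146 / 183 = 0.7978
e × U → 0.7978 × 57 = 45.47
Denominator → 146 + 45.47 = 191.47
RR4 = 63 / 191.47 = 0.3290

32.9%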